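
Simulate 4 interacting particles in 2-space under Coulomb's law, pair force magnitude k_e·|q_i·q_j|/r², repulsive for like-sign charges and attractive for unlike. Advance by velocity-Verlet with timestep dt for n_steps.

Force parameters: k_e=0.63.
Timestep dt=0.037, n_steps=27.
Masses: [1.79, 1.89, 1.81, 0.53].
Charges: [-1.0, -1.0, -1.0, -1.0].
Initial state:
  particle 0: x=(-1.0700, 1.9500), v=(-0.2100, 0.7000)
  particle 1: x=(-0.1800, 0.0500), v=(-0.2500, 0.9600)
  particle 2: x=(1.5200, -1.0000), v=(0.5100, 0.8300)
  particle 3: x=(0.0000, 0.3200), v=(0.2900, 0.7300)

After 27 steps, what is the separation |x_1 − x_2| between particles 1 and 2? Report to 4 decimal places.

2.9830

step 0: x0=(-1.0700, 1.9500) x1=(-0.1800, 0.0500) x2=(1.5200, -1.0000) x3=(0.0000, 0.3200)
step 1: x0=(-1.0778, 1.9760) x1=(-0.1905, 0.0837) x2=(1.5390, -0.9694) x3=(0.0150, 0.3534)
step 2: x0=(-1.0858, 2.0023) x1=(-0.2034, 0.1142) x2=(1.5582, -0.9389) x3=(0.0385, 0.3980)
step 3: x0=(-1.0939, 2.0287) x1=(-0.2185, 0.1422) x2=(1.5775, -0.9086) x3=(0.0695, 0.4513)
step 4: x0=(-1.1022, 2.0554) x1=(-0.2354, 0.1682) x2=(1.5971, -0.8784) x3=(0.1067, 0.5113)
step 5: x0=(-1.1106, 2.0823) x1=(-0.2537, 0.1929) x2=(1.6169, -0.8484) x3=(0.1488, 0.5761)
step 6: x0=(-1.1191, 2.1095) x1=(-0.2732, 0.2164) x2=(1.6369, -0.8186) x3=(0.1947, 0.6445)
step 7: x0=(-1.1278, 2.1368) x1=(-0.2935, 0.2392) x2=(1.6571, -0.7889) x3=(0.2436, 0.7156)
step 8: x0=(-1.1367, 2.1644) x1=(-0.3145, 0.2613) x2=(1.6774, -0.7593) x3=(0.2948, 0.7888)
step 9: x0=(-1.1457, 2.1922) x1=(-0.3361, 0.2829) x2=(1.6979, -0.7299) x3=(0.3480, 0.8636)
step 10: x0=(-1.1548, 2.2201) x1=(-0.3581, 0.3041) x2=(1.7187, -0.7007) x3=(0.4028, 0.9397)
step 11: x0=(-1.1642, 2.2483) x1=(-0.3806, 0.3249) x2=(1.7395, -0.6715) x3=(0.4590, 1.0169)
step 12: x0=(-1.1736, 2.2767) x1=(-0.4034, 0.3454) x2=(1.7606, -0.6426) x3=(0.5163, 1.0951)
step 13: x0=(-1.1832, 2.3052) x1=(-0.4264, 0.3656) x2=(1.7817, -0.6137) x3=(0.5746, 1.1740)
step 14: x0=(-1.1930, 2.3340) x1=(-0.4497, 0.3856) x2=(1.8031, -0.5850) x3=(0.6338, 1.2537)
step 15: x0=(-1.2029, 2.3629) x1=(-0.4733, 0.4054) x2=(1.8246, -0.5565) x3=(0.6938, 1.3339)
step 16: x0=(-1.2130, 2.3920) x1=(-0.4970, 0.4250) x2=(1.8462, -0.5280) x3=(0.7545, 1.4148)
step 17: x0=(-1.2232, 2.4212) x1=(-0.5209, 0.4444) x2=(1.8680, -0.4997) x3=(0.8158, 1.4962)
step 18: x0=(-1.2336, 2.4507) x1=(-0.5449, 0.4636) x2=(1.8899, -0.4716) x3=(0.8778, 1.5781)
step 19: x0=(-1.2441, 2.4802) x1=(-0.5691, 0.4826) x2=(1.9119, -0.4435) x3=(0.9402, 1.6604)
step 20: x0=(-1.2547, 2.5100) x1=(-0.5934, 0.5016) x2=(1.9340, -0.4156) x3=(1.0032, 1.7432)
step 21: x0=(-1.2655, 2.5398) x1=(-0.6179, 0.5203) x2=(1.9563, -0.3878) x3=(1.0666, 1.8264)
step 22: x0=(-1.2764, 2.5698) x1=(-0.6424, 0.5390) x2=(1.9786, -0.3601) x3=(1.1305, 1.9101)
step 23: x0=(-1.2874, 2.6000) x1=(-0.6670, 0.5575) x2=(2.0011, -0.3325) x3=(1.1948, 1.9941)
step 24: x0=(-1.2986, 2.6303) x1=(-0.6917, 0.5759) x2=(2.0237, -0.3050) x3=(1.2595, 2.0785)
step 25: x0=(-1.3099, 2.6607) x1=(-0.7165, 0.5941) x2=(2.0463, -0.2777) x3=(1.3245, 2.1632)
step 26: x0=(-1.3212, 2.6913) x1=(-0.7414, 0.6122) x2=(2.0691, -0.2504) x3=(1.3899, 2.2483)
step 27: x0=(-1.3327, 2.7219) x1=(-0.7664, 0.6303) x2=(2.0919, -0.2233) x3=(1.4556, 2.3338)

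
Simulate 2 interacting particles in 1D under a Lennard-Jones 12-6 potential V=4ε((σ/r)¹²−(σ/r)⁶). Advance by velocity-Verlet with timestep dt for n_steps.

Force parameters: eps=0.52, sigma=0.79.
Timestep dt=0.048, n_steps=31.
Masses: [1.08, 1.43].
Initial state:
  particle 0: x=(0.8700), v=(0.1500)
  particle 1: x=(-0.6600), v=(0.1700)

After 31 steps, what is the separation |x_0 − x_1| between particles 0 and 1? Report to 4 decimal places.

step 0: x0=(0.8700) x1=(-0.6600)
step 1: x0=(0.8770) x1=(-0.6517)
step 2: x0=(0.8838) x1=(-0.6432)
step 3: x0=(0.8902) x1=(-0.6344)
step 4: x0=(0.8962) x1=(-0.6254)
step 5: x0=(0.9020) x1=(-0.6162)
step 6: x0=(0.9074) x1=(-0.6067)
step 7: x0=(0.9125) x1=(-0.5969)
step 8: x0=(0.9172) x1=(-0.5869)
step 9: x0=(0.9216) x1=(-0.5766)
step 10: x0=(0.9256) x1=(-0.5660)
step 11: x0=(0.9292) x1=(-0.5551)
step 12: x0=(0.9324) x1=(-0.5440)
step 13: x0=(0.9353) x1=(-0.5325)
step 14: x0=(0.9377) x1=(-0.5207)
step 15: x0=(0.9397) x1=(-0.5086)
step 16: x0=(0.9412) x1=(-0.4962)
step 17: x0=(0.9422) x1=(-0.4834)
step 18: x0=(0.9427) x1=(-0.4702)
step 19: x0=(0.9427) x1=(-0.4566)
step 20: x0=(0.9421) x1=(-0.4425)
step 21: x0=(0.9409) x1=(-0.4280)
step 22: x0=(0.9390) x1=(-0.4130)
step 23: x0=(0.9364) x1=(-0.3974)
step 24: x0=(0.9331) x1=(-0.3813)
step 25: x0=(0.9288) x1=(-0.3645)
step 26: x0=(0.9236) x1=(-0.3469)
step 27: x0=(0.9173) x1=(-0.3286)
step 28: x0=(0.9098) x1=(-0.3093)
step 29: x0=(0.9010) x1=(-0.2891)
step 30: x0=(0.8905) x1=(-0.2676)
step 31: x0=(0.8782) x1=(-0.2447)

1.1229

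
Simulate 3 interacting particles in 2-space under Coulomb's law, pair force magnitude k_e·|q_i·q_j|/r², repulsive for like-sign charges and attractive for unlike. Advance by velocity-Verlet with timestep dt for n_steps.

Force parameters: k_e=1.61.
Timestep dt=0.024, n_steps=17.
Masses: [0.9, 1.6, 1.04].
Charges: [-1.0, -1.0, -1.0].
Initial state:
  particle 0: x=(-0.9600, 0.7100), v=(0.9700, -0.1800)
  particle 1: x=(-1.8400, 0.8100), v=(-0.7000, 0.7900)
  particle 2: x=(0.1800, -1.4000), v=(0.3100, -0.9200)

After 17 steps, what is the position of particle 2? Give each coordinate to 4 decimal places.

step 0: x0=(-0.9600, 0.7100) x1=(-1.8400, 0.8100) x2=(0.1800, -1.4000)
step 1: x0=(-0.9361, 0.7057) x1=(-1.8572, 0.8290) x2=(0.1875, -1.4222)
step 2: x0=(-0.9111, 0.7014) x1=(-1.8751, 0.8482) x2=(0.1952, -1.4446)
step 3: x0=(-0.8851, 0.6970) x1=(-1.8936, 0.8675) x2=(0.2029, -1.4672)
step 4: x0=(-0.8583, 0.6927) x1=(-1.9127, 0.8869) x2=(0.2108, -1.4900)
step 5: x0=(-0.8306, 0.6884) x1=(-1.9324, 0.9065) x2=(0.2189, -1.5130)
step 6: x0=(-0.8022, 0.6840) x1=(-1.9526, 0.9262) x2=(0.2270, -1.5362)
step 7: x0=(-0.7731, 0.6797) x1=(-1.9731, 0.9460) x2=(0.2353, -1.5596)
step 8: x0=(-0.7435, 0.6754) x1=(-1.9941, 0.9660) x2=(0.2437, -1.5832)
step 9: x0=(-0.7133, 0.6711) x1=(-2.0155, 0.9860) x2=(0.2522, -1.6070)
step 10: x0=(-0.6826, 0.6668) x1=(-2.0372, 1.0062) x2=(0.2608, -1.6309)
step 11: x0=(-0.6514, 0.6625) x1=(-2.0593, 1.0265) x2=(0.2695, -1.6551)
step 12: x0=(-0.6199, 0.6583) x1=(-2.0816, 1.0469) x2=(0.2783, -1.6794)
step 13: x0=(-0.5880, 0.6541) x1=(-2.1042, 1.0674) x2=(0.2872, -1.7040)
step 14: x0=(-0.5557, 0.6499) x1=(-2.1271, 1.0879) x2=(0.2962, -1.7287)
step 15: x0=(-0.5231, 0.6458) x1=(-2.1502, 1.1086) x2=(0.3053, -1.7536)
step 16: x0=(-0.4902, 0.6418) x1=(-2.1735, 1.1294) x2=(0.3144, -1.7787)
step 17: x0=(-0.4571, 0.6378) x1=(-2.1971, 1.1502) x2=(0.3237, -1.8039)

(0.3237, -1.8039)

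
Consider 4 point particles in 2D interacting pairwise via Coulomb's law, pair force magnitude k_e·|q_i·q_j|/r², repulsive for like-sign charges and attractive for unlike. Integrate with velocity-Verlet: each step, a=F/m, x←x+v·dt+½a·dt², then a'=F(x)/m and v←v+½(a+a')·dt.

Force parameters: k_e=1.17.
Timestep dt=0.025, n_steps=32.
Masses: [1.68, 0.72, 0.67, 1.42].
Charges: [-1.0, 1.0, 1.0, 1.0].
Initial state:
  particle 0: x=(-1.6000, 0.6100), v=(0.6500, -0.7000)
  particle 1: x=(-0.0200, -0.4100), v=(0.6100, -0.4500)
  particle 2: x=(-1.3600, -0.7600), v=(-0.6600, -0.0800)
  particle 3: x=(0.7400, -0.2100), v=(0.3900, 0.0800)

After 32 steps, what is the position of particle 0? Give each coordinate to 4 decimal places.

(-1.0144, -0.1479)

step 0: x0=(-1.6000, 0.6100) x1=(-0.0200, -0.4100) x2=(-1.3600, -0.7600) x3=(0.7400, -0.2100)
step 1: x0=(-1.5836, 0.5923) x1=(-0.0054, -0.4213) x2=(-1.3769, -0.7618) x3=(0.7502, -0.2079)
step 2: x0=(-1.5671, 0.5744) x1=(0.0078, -0.4328) x2=(-1.3947, -0.7633) x3=(0.7612, -0.2055)
step 3: x0=(-1.5503, 0.5561) x1=(0.0198, -0.4445) x2=(-1.4133, -0.7643) x3=(0.7730, -0.2027)
step 4: x0=(-1.5334, 0.5374) x1=(0.0303, -0.4564) x2=(-1.4326, -0.7648) x3=(0.7856, -0.1997)
step 5: x0=(-1.5162, 0.5184) x1=(0.0396, -0.4686) x2=(-1.4527, -0.7649) x3=(0.7990, -0.1964)
step 6: x0=(-1.4988, 0.4991) x1=(0.0476, -0.4811) x2=(-1.4735, -0.7645) x3=(0.8131, -0.1928)
step 7: x0=(-1.4813, 0.4794) x1=(0.0543, -0.4938) x2=(-1.4949, -0.7635) x3=(0.8280, -0.1888)
step 8: x0=(-1.4636, 0.4593) x1=(0.0598, -0.5069) x2=(-1.5169, -0.7619) x3=(0.8435, -0.1845)
step 9: x0=(-1.4457, 0.4389) x1=(0.0641, -0.5203) x2=(-1.5395, -0.7597) x3=(0.8598, -0.1799)
step 10: x0=(-1.4276, 0.4180) x1=(0.0673, -0.5339) x2=(-1.5626, -0.7569) x3=(0.8766, -0.1750)
step 11: x0=(-1.4094, 0.3968) x1=(0.0694, -0.5479) x2=(-1.5862, -0.7534) x3=(0.8940, -0.1698)
step 12: x0=(-1.3910, 0.3751) x1=(0.0705, -0.5622) x2=(-1.6102, -0.7491) x3=(0.9120, -0.1643)
step 13: x0=(-1.3725, 0.3530) x1=(0.0705, -0.5767) x2=(-1.6346, -0.7442) x3=(0.9306, -0.1585)
step 14: x0=(-1.3539, 0.3305) x1=(0.0697, -0.5916) x2=(-1.6594, -0.7384) x3=(0.9496, -0.1524)
step 15: x0=(-1.3352, 0.3076) x1=(0.0679, -0.6066) x2=(-1.6844, -0.7319) x3=(0.9690, -0.1460)
step 16: x0=(-1.3164, 0.2842) x1=(0.0653, -0.6219) x2=(-1.7096, -0.7246) x3=(0.9889, -0.1394)
step 17: x0=(-1.2975, 0.2603) x1=(0.0618, -0.6374) x2=(-1.7349, -0.7164) x3=(1.0092, -0.1325)
step 18: x0=(-1.2785, 0.2360) x1=(0.0576, -0.6531) x2=(-1.7604, -0.7075) x3=(1.0299, -0.1254)
step 19: x0=(-1.2595, 0.2113) x1=(0.0526, -0.6690) x2=(-1.7858, -0.6977) x3=(1.0509, -0.1181)
step 20: x0=(-1.2405, 0.1861) x1=(0.0469, -0.6850) x2=(-1.8112, -0.6871) x3=(1.0722, -0.1105)
step 21: x0=(-1.2215, 0.1604) x1=(0.0405, -0.7011) x2=(-1.8366, -0.6756) x3=(1.0937, -0.1027)
step 22: x0=(-1.2025, 0.1344) x1=(0.0334, -0.7174) x2=(-1.8617, -0.6634) x3=(1.1156, -0.0948)
step 23: x0=(-1.1835, 0.1079) x1=(0.0257, -0.7337) x2=(-1.8866, -0.6504) x3=(1.1377, -0.0866)
step 24: x0=(-1.1645, 0.0809) x1=(0.0173, -0.7500) x2=(-1.9112, -0.6366) x3=(1.1600, -0.0783)
step 25: x0=(-1.1456, 0.0536) x1=(0.0083, -0.7664) x2=(-1.9355, -0.6222) x3=(1.1826, -0.0698)
step 26: x0=(-1.1267, 0.0259) x1=(-0.0013, -0.7828) x2=(-1.9594, -0.6071) x3=(1.2053, -0.0611)
step 27: x0=(-1.1078, -0.0023) x1=(-0.0115, -0.7992) x2=(-1.9829, -0.5914) x3=(1.2282, -0.0524)
step 28: x0=(-1.0891, -0.0307) x1=(-0.0223, -0.8155) x2=(-2.0060, -0.5751) x3=(1.2513, -0.0434)
step 29: x0=(-1.0703, -0.0595) x1=(-0.0337, -0.8318) x2=(-2.0286, -0.5583) x3=(1.2746, -0.0344)
step 30: x0=(-1.0517, -0.0887) x1=(-0.0458, -0.8479) x2=(-2.0508, -0.5411) x3=(1.2979, -0.0252)
step 31: x0=(-1.0330, -0.1181) x1=(-0.0584, -0.8640) x2=(-2.0724, -0.5235) x3=(1.3214, -0.0159)
step 32: x0=(-1.0144, -0.1479) x1=(-0.0717, -0.8798) x2=(-2.0936, -0.5055) x3=(1.3450, -0.0065)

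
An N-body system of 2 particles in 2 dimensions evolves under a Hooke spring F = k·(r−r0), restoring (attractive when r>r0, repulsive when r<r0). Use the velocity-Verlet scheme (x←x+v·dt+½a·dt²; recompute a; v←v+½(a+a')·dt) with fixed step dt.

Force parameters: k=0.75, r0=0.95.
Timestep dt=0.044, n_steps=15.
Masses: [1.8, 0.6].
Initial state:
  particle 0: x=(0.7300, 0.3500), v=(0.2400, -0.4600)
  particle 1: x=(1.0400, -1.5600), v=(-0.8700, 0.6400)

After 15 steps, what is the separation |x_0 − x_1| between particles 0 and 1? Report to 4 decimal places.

step 0: x0=(0.7300, 0.3500) x1=(1.0400, -1.5600)
step 1: x0=(0.7406, 0.3294) x1=(1.0015, -1.5307)
step 2: x0=(0.7514, 0.3080) x1=(0.9627, -1.4991)
step 3: x0=(0.7622, 0.2859) x1=(0.9237, -1.4655)
step 4: x0=(0.7730, 0.2632) x1=(0.8845, -1.4299)
step 5: x0=(0.7839, 0.2399) x1=(0.8452, -1.3924)
step 6: x0=(0.7949, 0.2160) x1=(0.8058, -1.3534)
step 7: x0=(0.8058, 0.1916) x1=(0.7664, -1.3128)
step 8: x0=(0.8167, 0.1668) x1=(0.7270, -1.2709)
step 9: x0=(0.8276, 0.1416) x1=(0.6877, -1.2279)
step 10: x0=(0.8385, 0.1160) x1=(0.6486, -1.1837)
step 11: x0=(0.8493, 0.0902) x1=(0.6095, -1.1388)
step 12: x0=(0.8601, 0.0641) x1=(0.5706, -1.0931)
step 13: x0=(0.8708, 0.0378) x1=(0.5318, -1.0468)
step 14: x0=(0.8815, 0.0114) x1=(0.4932, -1.0001)
step 15: x0=(0.8921, -0.0151) x1=(0.4546, -0.9531)

1.0350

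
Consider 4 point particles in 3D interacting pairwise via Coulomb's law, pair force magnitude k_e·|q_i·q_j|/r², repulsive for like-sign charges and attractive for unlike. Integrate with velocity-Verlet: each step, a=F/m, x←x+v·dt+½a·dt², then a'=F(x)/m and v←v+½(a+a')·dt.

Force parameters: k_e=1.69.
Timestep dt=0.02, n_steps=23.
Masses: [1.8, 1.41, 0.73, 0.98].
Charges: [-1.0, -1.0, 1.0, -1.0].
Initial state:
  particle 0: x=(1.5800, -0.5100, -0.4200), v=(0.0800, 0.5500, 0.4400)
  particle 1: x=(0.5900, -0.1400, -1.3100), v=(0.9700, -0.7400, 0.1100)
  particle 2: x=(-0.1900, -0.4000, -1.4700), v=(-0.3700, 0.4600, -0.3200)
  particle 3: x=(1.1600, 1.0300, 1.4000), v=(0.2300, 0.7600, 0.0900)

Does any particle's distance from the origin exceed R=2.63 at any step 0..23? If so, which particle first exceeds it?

step 0: x0=(1.5800, -0.5100, -0.4200) x1=(0.5900, -0.1400, -1.3100) x2=(-0.1900, -0.4000, -1.4700) x3=(1.1600, 1.0300, 1.4000)
step 1: x0=(1.5816, -0.4990, -0.4112) x1=(0.6090, -0.1549, -1.3080) x2=(-0.1967, -0.3906, -1.4762) x3=(1.1646, 1.0452, 1.4019)
step 2: x0=(1.5834, -0.4882, -0.4023) x1=(0.6272, -0.1699, -1.3063) x2=(-0.2020, -0.3808, -1.4820) x3=(1.1691, 1.0606, 1.4038)
step 3: x0=(1.5852, -0.4774, -0.3934) x1=(0.6446, -0.1850, -1.3049) x2=(-0.2059, -0.3707, -1.4873) x3=(1.1737, 1.0760, 1.4059)
step 4: x0=(1.5870, -0.4667, -0.3845) x1=(0.6612, -0.2003, -1.3040) x2=(-0.2084, -0.3603, -1.4922) x3=(1.1782, 1.0915, 1.4081)
step 5: x0=(1.5890, -0.4561, -0.3755) x1=(0.6770, -0.2155, -1.3033) x2=(-0.2097, -0.3498, -1.4968) x3=(1.1826, 1.1070, 1.4104)
step 6: x0=(1.5911, -0.4455, -0.3664) x1=(0.6921, -0.2309, -1.3031) x2=(-0.2098, -0.3390, -1.5009) x3=(1.1871, 1.1227, 1.4128)
step 7: x0=(1.5932, -0.4351, -0.3573) x1=(0.7065, -0.2463, -1.3031) x2=(-0.2085, -0.3281, -1.5046) x3=(1.1915, 1.1384, 1.4153)
step 8: x0=(1.5955, -0.4247, -0.3481) x1=(0.7201, -0.2617, -1.3036) x2=(-0.2061, -0.3171, -1.5080) x3=(1.1959, 1.1543, 1.4179)
step 9: x0=(1.5978, -0.4143, -0.3388) x1=(0.7331, -0.2771, -1.3044) x2=(-0.2025, -0.3060, -1.5109) x3=(1.2002, 1.1702, 1.4206)
step 10: x0=(1.6002, -0.4040, -0.3295) x1=(0.7453, -0.2926, -1.3056) x2=(-0.1976, -0.2948, -1.5135) x3=(1.2045, 1.1862, 1.4234)
step 11: x0=(1.6027, -0.3938, -0.3201) x1=(0.7568, -0.3080, -1.3071) x2=(-0.1917, -0.2837, -1.5157) x3=(1.2088, 1.2023, 1.4264)
step 12: x0=(1.6053, -0.3837, -0.3106) x1=(0.7677, -0.3235, -1.3090) x2=(-0.1845, -0.2725, -1.5175) x3=(1.2131, 1.2185, 1.4294)
step 13: x0=(1.6080, -0.3736, -0.3011) x1=(0.7778, -0.3389, -1.3113) x2=(-0.1763, -0.2614, -1.5189) x3=(1.2173, 1.2348, 1.4325)
step 14: x0=(1.6107, -0.3635, -0.2914) x1=(0.7873, -0.3543, -1.3139) x2=(-0.1669, -0.2503, -1.5200) x3=(1.2215, 1.2512, 1.4358)
step 15: x0=(1.6136, -0.3535, -0.2817) x1=(0.7962, -0.3697, -1.3169) x2=(-0.1563, -0.2393, -1.5206) x3=(1.2257, 1.2677, 1.4391)
step 16: x0=(1.6165, -0.3435, -0.2719) x1=(0.8043, -0.3850, -1.3203) x2=(-0.1447, -0.2284, -1.5209) x3=(1.2298, 1.2842, 1.4426)
step 17: x0=(1.6195, -0.3335, -0.2621) x1=(0.8119, -0.4003, -1.3240) x2=(-0.1319, -0.2176, -1.5209) x3=(1.2339, 1.3009, 1.4461)
step 18: x0=(1.6226, -0.3236, -0.2521) x1=(0.8187, -0.4155, -1.3280) x2=(-0.1181, -0.2070, -1.5205) x3=(1.2380, 1.3176, 1.4497)
step 19: x0=(1.6257, -0.3137, -0.2421) x1=(0.8250, -0.4307, -1.3324) x2=(-0.1031, -0.1966, -1.5197) x3=(1.2420, 1.3345, 1.4534)
step 20: x0=(1.6289, -0.3038, -0.2321) x1=(0.8306, -0.4457, -1.3372) x2=(-0.0870, -0.1864, -1.5185) x3=(1.2460, 1.3514, 1.4573)
step 21: x0=(1.6322, -0.2940, -0.2219) x1=(0.8355, -0.4607, -1.3423) x2=(-0.0698, -0.1765, -1.5170) x3=(1.2500, 1.3684, 1.4612)
step 22: x0=(1.6355, -0.2842, -0.2117) x1=(0.8398, -0.4756, -1.3477) x2=(-0.0514, -0.1668, -1.5151) x3=(1.2540, 1.3856, 1.4652)
step 23: x0=(1.6389, -0.2743, -0.2014) x1=(0.8435, -0.4904, -1.3534) x2=(-0.0320, -0.1574, -1.5129) x3=(1.2579, 1.4028, 1.4693)

no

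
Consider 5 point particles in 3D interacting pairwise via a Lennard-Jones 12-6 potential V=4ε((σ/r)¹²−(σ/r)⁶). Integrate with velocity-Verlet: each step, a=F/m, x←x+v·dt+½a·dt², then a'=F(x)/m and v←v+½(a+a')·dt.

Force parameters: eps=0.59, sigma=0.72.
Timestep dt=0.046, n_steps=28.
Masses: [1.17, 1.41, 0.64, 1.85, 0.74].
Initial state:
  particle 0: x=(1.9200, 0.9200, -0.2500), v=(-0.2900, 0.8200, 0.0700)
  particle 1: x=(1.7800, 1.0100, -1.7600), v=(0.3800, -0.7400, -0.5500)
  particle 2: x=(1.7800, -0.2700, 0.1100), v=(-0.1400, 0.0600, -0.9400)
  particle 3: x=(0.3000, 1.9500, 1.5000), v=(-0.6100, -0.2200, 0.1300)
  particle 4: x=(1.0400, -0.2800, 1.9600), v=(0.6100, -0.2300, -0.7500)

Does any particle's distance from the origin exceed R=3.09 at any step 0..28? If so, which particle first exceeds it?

step 0: x0=(1.9200, 0.9200, -0.2500) x1=(1.7800, 1.0100, -1.7600) x2=(1.7800, -0.2700, 0.1100) x3=(0.3000, 1.9500, 1.5000) x4=(1.0400, -0.2800, 1.9600)
step 1: x0=(1.9066, 0.9574, -0.2468) x1=(1.7975, 0.9760, -1.7852) x2=(1.7736, -0.2666, 0.0666) x3=(0.2719, 1.9399, 1.5060) x4=(1.0681, -0.2906, 1.9255)
step 2: x0=(1.8931, 0.9942, -0.2435) x1=(1.8150, 0.9419, -1.8103) x2=(1.7673, -0.2622, 0.0229) x3=(0.2439, 1.9297, 1.5120) x4=(1.0961, -0.3011, 1.8909)
step 3: x0=(1.8796, 1.0304, -0.2404) x1=(1.8325, 0.9078, -1.8352) x2=(1.7611, -0.2567, -0.0209) x3=(0.2158, 1.9196, 1.5179) x4=(1.1242, -0.3117, 1.8563)
step 4: x0=(1.8660, 1.0662, -0.2372) x1=(1.8500, 0.8738, -1.8600) x2=(1.7550, -0.2502, -0.0649) x3=(0.1878, 1.9095, 1.5239) x4=(1.1524, -0.3222, 1.8216)
step 5: x0=(1.8524, 1.1015, -0.2341) x1=(1.8675, 0.8397, -1.8848) x2=(1.7489, -0.2430, -0.1089) x3=(0.1598, 1.8993, 1.5299) x4=(1.1805, -0.3327, 1.7869)
step 6: x0=(1.8387, 1.1363, -0.2310) x1=(1.8850, 0.8057, -1.9094) x2=(1.7429, -0.2350, -0.1530) x3=(0.1317, 1.8892, 1.5358) x4=(1.2086, -0.3432, 1.7521)
step 7: x0=(1.8250, 1.1708, -0.2280) x1=(1.9025, 0.7716, -1.9339) x2=(1.7369, -0.2263, -0.1971) x3=(0.1037, 1.8790, 1.5418) x4=(1.2367, -0.3537, 1.7173)
step 8: x0=(1.8113, 1.2049, -0.2251) x1=(1.9200, 0.7376, -1.9584) x2=(1.7309, -0.2169, -0.2413) x3=(0.0756, 1.8689, 1.5478) x4=(1.2649, -0.3642, 1.6824)
step 9: x0=(1.7976, 1.2387, -0.2222) x1=(1.9375, 0.7035, -1.9827) x2=(1.7250, -0.2071, -0.2854) x3=(0.0476, 1.8587, 1.5537) x4=(1.2931, -0.3746, 1.6474)
step 10: x0=(1.7838, 1.2723, -0.2193) x1=(1.9550, 0.6695, -2.0071) x2=(1.7190, -0.1967, -0.3295) x3=(0.0196, 1.8485, 1.5597) x4=(1.3212, -0.3850, 1.6124)
step 11: x0=(1.7700, 1.3056, -0.2165) x1=(1.9724, 0.6354, -2.0313) x2=(1.7131, -0.1859, -0.3735) x3=(-0.0084, 1.8383, 1.5657) x4=(1.3494, -0.3954, 1.5774)
step 12: x0=(1.7563, 1.3387, -0.2137) x1=(1.9899, 0.6014, -2.0555) x2=(1.7072, -0.1746, -0.4176) x3=(-0.0364, 1.8282, 1.5716) x4=(1.3776, -0.4058, 1.5423)
step 13: x0=(1.7425, 1.3716, -0.2110) x1=(2.0074, 0.5673, -2.0797) x2=(1.7013, -0.1631, -0.4616) x3=(-0.0644, 1.8180, 1.5776) x4=(1.4058, -0.4162, 1.5072)
step 14: x0=(1.7287, 1.4043, -0.2084) x1=(2.0248, 0.5332, -2.1038) x2=(1.6954, -0.1512, -0.5057) x3=(-0.0924, 1.8078, 1.5835) x4=(1.4340, -0.4266, 1.4720)
step 15: x0=(1.7149, 1.4369, -0.2057) x1=(2.0423, 0.4992, -2.1278) x2=(1.6896, -0.1390, -0.5497) x3=(-0.1204, 1.7976, 1.5895) x4=(1.4622, -0.4369, 1.4367)
step 16: x0=(1.7012, 1.4693, -0.2031) x1=(2.0597, 0.4650, -2.1517) x2=(1.6838, -0.1265, -0.5938) x3=(-0.1484, 1.7874, 1.5954) x4=(1.4904, -0.4473, 1.4014)
step 17: x0=(1.6874, 1.5017, -0.2005) x1=(2.0771, 0.4309, -2.1756) x2=(1.6780, -0.1138, -0.6379) x3=(-0.1764, 1.7772, 1.6014) x4=(1.5186, -0.4576, 1.3661)
step 18: x0=(1.6736, 1.5339, -0.1980) x1=(2.0945, 0.3968, -2.1994) x2=(1.6722, -0.1009, -0.6821) x3=(-0.2044, 1.7671, 1.6073) x4=(1.5468, -0.4679, 1.3307)
step 19: x0=(1.6598, 1.5660, -0.1955) x1=(2.1118, 0.3626, -2.2231) x2=(1.6665, -0.0878, -0.7264) x3=(-0.2324, 1.7569, 1.6132) x4=(1.5750, -0.4782, 1.2953)
step 20: x0=(1.6460, 1.5981, -0.1930) x1=(2.1292, 0.3284, -2.2467) x2=(1.6608, -0.0745, -0.7708) x3=(-0.2604, 1.7467, 1.6192) x4=(1.6032, -0.4884, 1.2599)
step 21: x0=(1.6322, 1.6301, -0.1905) x1=(2.1465, 0.2942, -2.2703) x2=(1.6552, -0.0611, -0.8154) x3=(-0.2884, 1.7365, 1.6251) x4=(1.6314, -0.4987, 1.2244)
step 22: x0=(1.6184, 1.6620, -0.1880) x1=(2.1637, 0.2599, -2.2936) x2=(1.6497, -0.0474, -0.8601) x3=(-0.3164, 1.7263, 1.6310) x4=(1.6596, -0.5089, 1.1888)
step 23: x0=(1.6046, 1.6939, -0.1856) x1=(2.1809, 0.2257, -2.3169) x2=(1.6443, -0.0337, -0.9050) x3=(-0.3444, 1.7161, 1.6370) x4=(1.6878, -0.5191, 1.1533)
step 24: x0=(1.5908, 1.7257, -0.1831) x1=(2.1981, 0.1914, -2.3401) x2=(1.6390, -0.0198, -0.9501) x3=(-0.3723, 1.7059, 1.6429) x4=(1.7160, -0.5293, 1.1177)
step 25: x0=(1.5770, 1.7575, -0.1807) x1=(2.2152, 0.1571, -2.3630) x2=(1.6338, -0.0059, -0.9955) x3=(-0.4003, 1.6957, 1.6488) x4=(1.7442, -0.5395, 1.0821)
step 26: x0=(1.5632, 1.7893, -0.1783) x1=(2.2322, 0.1227, -2.3859) x2=(1.6288, 0.0082, -1.0412) x3=(-0.4283, 1.6855, 1.6547) x4=(1.7723, -0.5497, 1.0464)
step 27: x0=(1.5494, 1.8210, -0.1759) x1=(2.2492, 0.0884, -2.4085) x2=(1.6240, 0.0223, -1.0873) x3=(-0.4563, 1.6753, 1.6607) x4=(1.8005, -0.5599, 1.0107)
step 28: x0=(1.5356, 1.8527, -0.1736) x1=(2.2661, 0.0540, -2.4310) x2=(1.6193, 0.0365, -1.1336) x3=(-0.4842, 1.6651, 1.6666) x4=(1.8287, -0.5700, 0.9750)

yes, particle 1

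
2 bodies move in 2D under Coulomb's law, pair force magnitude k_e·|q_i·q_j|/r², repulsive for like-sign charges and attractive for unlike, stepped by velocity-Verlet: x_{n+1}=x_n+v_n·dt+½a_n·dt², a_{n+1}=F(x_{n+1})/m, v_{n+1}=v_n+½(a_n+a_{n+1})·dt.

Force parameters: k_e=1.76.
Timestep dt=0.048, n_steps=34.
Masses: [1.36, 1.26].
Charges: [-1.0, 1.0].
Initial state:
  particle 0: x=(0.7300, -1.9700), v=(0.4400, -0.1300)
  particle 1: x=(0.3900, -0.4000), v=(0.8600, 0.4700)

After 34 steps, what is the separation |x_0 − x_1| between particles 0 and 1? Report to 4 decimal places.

1.3809

step 0: x0=(0.7300, -1.9700) x1=(0.3900, -0.4000)
step 1: x0=(0.7510, -1.9757) x1=(0.4314, -0.3780)
step 2: x0=(0.7718, -1.9802) x1=(0.4731, -0.3573)
step 3: x0=(0.7924, -1.9837) x1=(0.5149, -0.3377)
step 4: x0=(0.8128, -1.9862) x1=(0.5570, -0.3192)
step 5: x0=(0.8330, -1.9876) x1=(0.5992, -0.3019)
step 6: x0=(0.8531, -1.9880) x1=(0.6416, -0.2856)
step 7: x0=(0.8731, -1.9874) x1=(0.6841, -0.2705)
step 8: x0=(0.8929, -1.9857) x1=(0.7267, -0.2564)
step 9: x0=(0.9127, -1.9832) x1=(0.7695, -0.2434)
step 10: x0=(0.9324, -1.9796) x1=(0.8123, -0.2314)
step 11: x0=(0.9520, -1.9750) x1=(0.8552, -0.2205)
step 12: x0=(0.9716, -1.9695) x1=(0.8981, -0.2106)
step 13: x0=(0.9911, -1.9631) x1=(0.9411, -0.2018)
step 14: x0=(1.0106, -1.9556) x1=(0.9842, -0.1939)
step 15: x0=(1.0301, -1.9473) x1=(1.0272, -0.1872)
step 16: x0=(1.0496, -1.9379) x1=(1.0702, -0.1814)
step 17: x0=(1.0691, -1.9276) x1=(1.1133, -0.1767)
step 18: x0=(1.0886, -1.9163) x1=(1.1563, -0.1731)
step 19: x0=(1.1082, -1.9040) x1=(1.1992, -0.1705)
step 20: x0=(1.1278, -1.8908) x1=(1.2421, -0.1690)
step 21: x0=(1.1475, -1.8765) x1=(1.2850, -0.1686)
step 22: x0=(1.1673, -1.8613) x1=(1.3277, -0.1692)
step 23: x0=(1.1871, -1.8450) x1=(1.3704, -0.1710)
step 24: x0=(1.2071, -1.8276) x1=(1.4129, -0.1739)
step 25: x0=(1.2272, -1.8092) x1=(1.4552, -0.1779)
step 26: x0=(1.2475, -1.7898) x1=(1.4975, -0.1831)
step 27: x0=(1.2679, -1.7691) x1=(1.5395, -0.1895)
step 28: x0=(1.2885, -1.7474) x1=(1.5813, -0.1972)
step 29: x0=(1.3094, -1.7245) x1=(1.6229, -0.2061)
step 30: x0=(1.3305, -1.7003) x1=(1.6642, -0.2163)
step 31: x0=(1.3519, -1.6749) x1=(1.7051, -0.2279)
step 32: x0=(1.3736, -1.6482) x1=(1.7458, -0.2409)
step 33: x0=(1.3956, -1.6202) x1=(1.7861, -0.2554)
step 34: x0=(1.4181, -1.5907) x1=(1.8259, -0.2714)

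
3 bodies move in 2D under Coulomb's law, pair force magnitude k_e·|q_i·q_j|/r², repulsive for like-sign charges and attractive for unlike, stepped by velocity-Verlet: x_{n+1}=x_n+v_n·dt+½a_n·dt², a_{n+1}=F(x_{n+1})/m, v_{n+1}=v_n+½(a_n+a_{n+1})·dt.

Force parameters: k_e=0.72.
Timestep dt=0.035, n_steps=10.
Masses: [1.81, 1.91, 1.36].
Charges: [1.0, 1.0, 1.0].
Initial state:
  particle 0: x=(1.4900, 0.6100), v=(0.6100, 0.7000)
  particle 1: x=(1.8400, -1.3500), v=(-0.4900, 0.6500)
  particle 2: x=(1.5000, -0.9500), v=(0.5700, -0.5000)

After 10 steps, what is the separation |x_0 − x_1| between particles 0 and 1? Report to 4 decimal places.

step 0: x0=(1.4900, 0.6100) x1=(1.8400, -1.3500) x2=(1.5000, -0.9500)
step 1: x0=(1.5113, 0.6347) x1=(1.8234, -1.3279) x2=(1.5192, -0.9667)
step 2: x0=(1.5327, 0.6596) x1=(1.8082, -1.3076) x2=(1.5365, -0.9815)
step 3: x0=(1.5540, 0.6849) x1=(1.7946, -1.2893) x2=(1.5515, -0.9937)
step 4: x0=(1.5752, 0.7105) x1=(1.7830, -1.2736) x2=(1.5637, -1.0028)
step 5: x0=(1.5965, 0.7363) x1=(1.7738, -1.2610) x2=(1.5726, -1.0079)
step 6: x0=(1.6178, 0.7625) x1=(1.7674, -1.2519) x2=(1.5775, -1.0084)
step 7: x0=(1.6390, 0.7889) x1=(1.7640, -1.2467) x2=(1.5783, -1.0037)
step 8: x0=(1.6603, 0.8156) x1=(1.7636, -1.2456) x2=(1.5749, -0.9937)
step 9: x0=(1.6816, 0.8425) x1=(1.7660, -1.2484) x2=(1.5675, -0.9787)
step 10: x0=(1.7028, 0.8697) x1=(1.7708, -1.2545) x2=(1.5567, -0.9592)

2.1253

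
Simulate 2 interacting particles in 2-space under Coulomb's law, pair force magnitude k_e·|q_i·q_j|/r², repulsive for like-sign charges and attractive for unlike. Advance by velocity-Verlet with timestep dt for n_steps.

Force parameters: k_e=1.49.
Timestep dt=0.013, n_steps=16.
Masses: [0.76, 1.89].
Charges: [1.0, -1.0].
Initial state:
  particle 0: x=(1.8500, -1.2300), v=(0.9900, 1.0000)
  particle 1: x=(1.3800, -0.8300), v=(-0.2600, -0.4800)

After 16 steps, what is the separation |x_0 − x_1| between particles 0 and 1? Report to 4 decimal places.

step 0: x0=(1.8500, -1.2300) x1=(1.3800, -0.8300)
step 1: x0=(1.8625, -1.2167) x1=(1.3768, -0.8364)
step 2: x0=(1.8744, -1.2029) x1=(1.3738, -0.8429)
step 3: x0=(1.8855, -1.1886) x1=(1.3711, -0.8497)
step 4: x0=(1.8960, -1.1738) x1=(1.3687, -0.8567)
step 5: x0=(1.9056, -1.1585) x1=(1.3666, -0.8638)
step 6: x0=(1.9145, -1.1428) x1=(1.3648, -0.8711)
step 7: x0=(1.9226, -1.1268) x1=(1.3634, -0.8786)
step 8: x0=(1.9299, -1.1103) x1=(1.3622, -0.8862)
step 9: x0=(1.9364, -1.0936) x1=(1.3614, -0.8940)
step 10: x0=(1.9420, -1.0765) x1=(1.3610, -0.9018)
step 11: x0=(1.9468, -1.0592) x1=(1.3608, -0.9098)
step 12: x0=(1.9507, -1.0417) x1=(1.3611, -0.9179)
step 13: x0=(1.9537, -1.0240) x1=(1.3617, -0.9260)
step 14: x0=(1.9557, -1.0061) x1=(1.3626, -0.9342)
step 15: x0=(1.9569, -0.9881) x1=(1.3639, -0.9425)
step 16: x0=(1.9571, -0.9701) x1=(1.3656, -0.9507)

0.5918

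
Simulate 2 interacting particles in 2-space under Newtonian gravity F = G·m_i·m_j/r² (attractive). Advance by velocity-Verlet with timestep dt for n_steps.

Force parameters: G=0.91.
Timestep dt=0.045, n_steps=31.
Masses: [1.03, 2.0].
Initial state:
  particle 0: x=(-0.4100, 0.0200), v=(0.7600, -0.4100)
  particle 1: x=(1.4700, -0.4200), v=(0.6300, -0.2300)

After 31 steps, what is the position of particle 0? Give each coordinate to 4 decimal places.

step 0: x0=(-0.4100, 0.0200) x1=(1.4700, -0.4200)
step 1: x0=(-0.3753, 0.0014) x1=(1.4981, -0.4303)
step 2: x0=(-0.3397, -0.0173) x1=(1.5257, -0.4405)
step 3: x0=(-0.3030, -0.0364) x1=(1.5528, -0.4505)
step 4: x0=(-0.2654, -0.0556) x1=(1.5794, -0.4605)
step 5: x0=(-0.2268, -0.0750) x1=(1.6054, -0.4703)
step 6: x0=(-0.1871, -0.0947) x1=(1.6310, -0.4800)
step 7: x0=(-0.1464, -0.1146) x1=(1.6560, -0.4896)
step 8: x0=(-0.1046, -0.1347) x1=(1.6804, -0.4991)
step 9: x0=(-0.0618, -0.1551) x1=(1.7043, -0.5085)
step 10: x0=(-0.0178, -0.1756) x1=(1.7276, -0.5178)
step 11: x0=(0.0273, -0.1964) x1=(1.7504, -0.5269)
step 12: x0=(0.0736, -0.2174) x1=(1.7725, -0.5359)
step 13: x0=(0.1211, -0.2387) x1=(1.7940, -0.5449)
step 14: x0=(0.1699, -0.2601) x1=(1.8148, -0.5537)
step 15: x0=(0.2200, -0.2818) x1=(1.8350, -0.5623)
step 16: x0=(0.2714, -0.3038) x1=(1.8545, -0.5709)
step 17: x0=(0.3242, -0.3259) x1=(1.8733, -0.5793)
step 18: x0=(0.3785, -0.3484) x1=(1.8913, -0.5876)
step 19: x0=(0.4343, -0.3710) x1=(1.9085, -0.5958)
step 20: x0=(0.4918, -0.3939) x1=(1.9248, -0.6039)
step 21: x0=(0.5511, -0.4171) x1=(1.9403, -0.6118)
step 22: x0=(0.6121, -0.4405) x1=(1.9548, -0.6196)
step 23: x0=(0.6752, -0.4642) x1=(1.9683, -0.6272)
step 24: x0=(0.7404, -0.4882) x1=(1.9806, -0.6347)
step 25: x0=(0.8080, -0.5124) x1=(1.9918, -0.6421)
step 26: x0=(0.8782, -0.5369) x1=(2.0016, -0.6493)
step 27: x0=(0.9512, -0.5617) x1=(2.0100, -0.6564)
step 28: x0=(1.0275, -0.5868) x1=(2.0167, -0.6633)
step 29: x0=(1.1075, -0.6122) x1=(2.0214, -0.6701)
step 30: x0=(1.1919, -0.6379) x1=(2.0239, -0.6767)
step 31: x0=(1.2816, -0.6638) x1=(2.0237, -0.6832)

(1.2816, -0.6638)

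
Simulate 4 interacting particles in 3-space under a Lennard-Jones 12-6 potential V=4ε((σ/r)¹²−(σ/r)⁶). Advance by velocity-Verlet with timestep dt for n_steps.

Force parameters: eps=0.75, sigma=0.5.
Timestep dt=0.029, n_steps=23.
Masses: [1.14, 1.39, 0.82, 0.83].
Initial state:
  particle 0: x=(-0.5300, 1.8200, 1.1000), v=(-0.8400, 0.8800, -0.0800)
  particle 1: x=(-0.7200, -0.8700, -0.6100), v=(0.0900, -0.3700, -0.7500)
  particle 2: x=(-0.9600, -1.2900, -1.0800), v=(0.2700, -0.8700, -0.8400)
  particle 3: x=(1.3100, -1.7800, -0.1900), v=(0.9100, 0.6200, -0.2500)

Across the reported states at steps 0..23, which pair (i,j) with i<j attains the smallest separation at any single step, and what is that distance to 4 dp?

step 0: x0=(-0.5300, 1.8200, 1.1000) x1=(-0.7200, -0.8700, -0.6100) x2=(-0.9600, -1.2900, -1.0800) x3=(1.3100, -1.7800, -0.1900)
step 1: x0=(-0.5544, 1.8455, 1.0977) x1=(-0.7177, -0.8813, -0.6324) x2=(-0.9516, -1.3143, -1.1033) x3=(1.3364, -1.7620, -0.1973)
step 2: x0=(-0.5787, 1.8710, 1.0954) x1=(-0.7160, -0.8937, -0.6559) x2=(-0.9423, -1.3367, -1.1246) x3=(1.3628, -1.7440, -0.2045)
step 3: x0=(-0.6031, 1.8966, 1.0930) x1=(-0.7149, -0.9071, -0.6807) x2=(-0.9319, -1.3573, -1.1439) x3=(1.3892, -1.7261, -0.2118)
step 4: x0=(-0.6274, 1.9221, 1.0907) x1=(-0.7143, -0.9218, -0.7065) x2=(-0.9207, -1.3759, -1.1613) x3=(1.4156, -1.7081, -0.2190)
step 5: x0=(-0.6518, 1.9476, 1.0884) x1=(-0.7142, -0.9376, -0.7336) x2=(-0.9085, -1.3926, -1.1766) x3=(1.4419, -1.6901, -0.2263)
step 6: x0=(-0.6762, 1.9731, 1.0861) x1=(-0.7147, -0.9547, -0.7620) x2=(-0.8954, -1.4070, -1.1897) x3=(1.4683, -1.6721, -0.2335)
step 7: x0=(-0.7005, 1.9986, 1.0838) x1=(-0.7158, -0.9732, -0.7917) x2=(-0.8813, -1.4190, -1.2006) x3=(1.4947, -1.6541, -0.2408)
step 8: x0=(-0.7249, 2.0242, 1.0814) x1=(-0.7174, -0.9933, -0.8228) x2=(-0.8663, -1.4283, -1.2090) x3=(1.5211, -1.6361, -0.2480)
step 9: x0=(-0.7492, 2.0497, 1.0791) x1=(-0.7196, -1.0149, -0.8553) x2=(-0.8504, -1.4352, -1.2153) x3=(1.5475, -1.6182, -0.2553)
step 10: x0=(-0.7736, 2.0752, 1.0768) x1=(-0.7219, -1.0369, -0.8881) x2=(-0.8342, -1.4413, -1.2209) x3=(1.5738, -1.6002, -0.2625)
step 11: x0=(-0.7980, 2.1007, 1.0745) x1=(-0.7233, -1.0557, -0.9182) x2=(-0.8196, -1.4529, -1.2310) x3=(1.6002, -1.5822, -0.2698)
step 12: x0=(-0.8223, 2.1262, 1.0722) x1=(-0.7224, -1.0651, -0.9410) x2=(-0.8088, -1.4804, -1.2536) x3=(1.6266, -1.5642, -0.2770)
step 13: x0=(-0.8467, 2.1518, 1.0698) x1=(-0.7204, -1.0690, -0.9597) x2=(-0.7999, -1.5171, -1.2832) x3=(1.6530, -1.5462, -0.2843)
step 14: x0=(-0.8710, 2.1773, 1.0675) x1=(-0.7183, -1.0727, -0.9782) x2=(-0.7912, -1.5543, -1.3131) x3=(1.6794, -1.5282, -0.2915)
step 15: x0=(-0.8954, 2.2028, 1.0652) x1=(-0.7165, -1.0779, -0.9977) x2=(-0.7820, -1.5890, -1.3412) x3=(1.7057, -1.5103, -0.2988)
step 16: x0=(-0.9198, 2.2283, 1.0629) x1=(-0.7149, -1.0848, -1.0184) x2=(-0.7725, -1.6206, -1.3674) x3=(1.7321, -1.4923, -0.3060)
step 17: x0=(-0.9441, 2.2538, 1.0606) x1=(-0.7135, -1.0935, -1.0402) x2=(-0.7626, -1.6493, -1.3915) x3=(1.7585, -1.4743, -0.3133)
step 18: x0=(-0.9685, 2.2794, 1.0582) x1=(-0.7122, -1.1039, -1.0631) x2=(-0.7525, -1.6752, -1.4140) x3=(1.7849, -1.4563, -0.3205)
step 19: x0=(-0.9928, 2.3049, 1.0559) x1=(-0.7110, -1.1158, -1.0870) x2=(-0.7422, -1.6984, -1.4348) x3=(1.8112, -1.4383, -0.3278)
step 20: x0=(-1.0172, 2.3304, 1.0536) x1=(-0.7099, -1.1291, -1.1117) x2=(-0.7318, -1.7191, -1.4541) x3=(1.8376, -1.4203, -0.3351)
step 21: x0=(-1.0416, 2.3559, 1.0513) x1=(-0.7089, -1.1440, -1.1373) x2=(-0.7213, -1.7374, -1.4719) x3=(1.8640, -1.4024, -0.3423)
step 22: x0=(-1.0659, 2.3814, 1.0490) x1=(-0.7079, -1.1604, -1.1637) x2=(-0.7107, -1.7531, -1.4883) x3=(1.8903, -1.3844, -0.3496)
step 23: x0=(-1.0903, 2.4069, 1.0466) x1=(-0.7069, -1.1783, -1.1910) x2=(-0.7001, -1.7661, -1.5033) x3=(1.9167, -1.3664, -0.3568)

pair (1,2), distance 0.5147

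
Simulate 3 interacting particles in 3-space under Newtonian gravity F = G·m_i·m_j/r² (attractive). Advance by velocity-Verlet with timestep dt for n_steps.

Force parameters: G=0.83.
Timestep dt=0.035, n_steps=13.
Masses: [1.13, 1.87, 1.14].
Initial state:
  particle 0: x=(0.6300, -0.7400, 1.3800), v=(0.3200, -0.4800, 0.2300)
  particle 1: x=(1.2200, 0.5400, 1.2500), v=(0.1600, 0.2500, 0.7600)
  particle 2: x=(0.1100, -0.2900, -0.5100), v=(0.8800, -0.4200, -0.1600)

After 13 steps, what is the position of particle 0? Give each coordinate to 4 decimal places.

step 0: x0=(0.6300, -0.7400, 1.3800) x1=(1.2200, 0.5400, 1.2500) x2=(0.1100, -0.2900, -0.5100)
step 1: x0=(0.6414, -0.7563, 1.3879) x1=(1.2254, 0.5484, 1.2765) x2=(0.1409, -0.3047, -0.5153)
step 2: x0=(0.6530, -0.7718, 1.3954) x1=(1.2305, 0.5563, 1.3029) x2=(0.1721, -0.3192, -0.5201)
step 3: x0=(0.6650, -0.7863, 1.4026) x1=(1.2353, 0.5636, 1.3292) x2=(0.2035, -0.3338, -0.5243)
step 4: x0=(0.6772, -0.8000, 1.4095) x1=(1.2397, 0.5703, 1.3553) x2=(0.2352, -0.3482, -0.5279)
step 5: x0=(0.6897, -0.8128, 1.4161) x1=(1.2439, 0.5764, 1.3813) x2=(0.2670, -0.3625, -0.5310)
step 6: x0=(0.7025, -0.8248, 1.4224) x1=(1.2478, 0.5820, 1.4070) x2=(0.2991, -0.3768, -0.5336)
step 7: x0=(0.7155, -0.8359, 1.4285) x1=(1.2514, 0.5870, 1.4327) x2=(0.3313, -0.3910, -0.5356)
step 8: x0=(0.7288, -0.8462, 1.4342) x1=(1.2548, 0.5914, 1.4581) x2=(0.3637, -0.4051, -0.5371)
step 9: x0=(0.7422, -0.8556, 1.4398) x1=(1.2579, 0.5953, 1.4834) x2=(0.3963, -0.4192, -0.5380)
step 10: x0=(0.7559, -0.8643, 1.4451) x1=(1.2608, 0.5987, 1.5085) x2=(0.4291, -0.4331, -0.5384)
step 11: x0=(0.7699, -0.8721, 1.4501) x1=(1.2635, 0.6016, 1.5334) x2=(0.4620, -0.4470, -0.5383)
step 12: x0=(0.7840, -0.8792, 1.4550) x1=(1.2660, 0.6039, 1.5582) x2=(0.4950, -0.4608, -0.5376)
step 13: x0=(0.7983, -0.8854, 1.4596) x1=(1.2682, 0.6057, 1.5827) x2=(0.5282, -0.4745, -0.5365)

(0.7983, -0.8854, 1.4596)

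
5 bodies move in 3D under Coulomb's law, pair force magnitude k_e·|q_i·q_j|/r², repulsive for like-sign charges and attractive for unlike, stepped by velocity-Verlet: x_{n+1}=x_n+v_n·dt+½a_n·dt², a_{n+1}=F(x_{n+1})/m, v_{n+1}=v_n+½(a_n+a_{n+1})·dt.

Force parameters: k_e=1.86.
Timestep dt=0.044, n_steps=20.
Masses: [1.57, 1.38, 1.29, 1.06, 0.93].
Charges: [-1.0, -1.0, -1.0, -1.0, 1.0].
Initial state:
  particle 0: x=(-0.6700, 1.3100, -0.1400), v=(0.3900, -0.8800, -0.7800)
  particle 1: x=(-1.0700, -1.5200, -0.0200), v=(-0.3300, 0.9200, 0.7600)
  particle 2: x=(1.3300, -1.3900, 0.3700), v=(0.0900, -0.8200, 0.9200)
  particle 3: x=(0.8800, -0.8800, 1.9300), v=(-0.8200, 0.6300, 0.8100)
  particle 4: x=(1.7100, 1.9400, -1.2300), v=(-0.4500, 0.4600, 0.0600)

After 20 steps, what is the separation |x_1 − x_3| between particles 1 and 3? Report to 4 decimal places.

2.8643

step 0: x0=(-0.6700, 1.3100, -0.1400) x1=(-1.0700, -1.5200, -0.0200) x2=(1.3300, -1.3900, 0.3700) x3=(0.8800, -0.8800, 1.9300) x4=(1.7100, 1.9400, -1.2300)
step 1: x0=(-0.6528, 1.2716, -0.1745) x1=(-1.0848, -1.4797, 0.0133) x2=(1.3344, -1.4262, 0.4101) x3=(0.8440, -0.8521, 1.9663) x4=(1.6899, 1.9599, -1.2271)
step 2: x0=(-0.6354, 1.2339, -0.2092) x1=(-1.1003, -1.4397, 0.0463) x2=(1.3397, -1.4627, 0.4493) x3=(0.8081, -0.8238, 2.0041) x4=(1.6691, 1.9792, -1.2236)
step 3: x0=(-0.6180, 1.1968, -0.2444) x1=(-1.1164, -1.4000, 0.0789) x2=(1.3458, -1.4996, 0.4878) x3=(0.7724, -0.7951, 2.0431) x4=(1.6476, 1.9978, -1.2197)
step 4: x0=(-0.6003, 1.1604, -0.2798) x1=(-1.1331, -1.3606, 0.1113) x2=(1.3529, -1.5369, 0.5256) x3=(0.7368, -0.7659, 2.0835) x4=(1.6255, 2.0157, -1.2152)
step 5: x0=(-0.5825, 1.1248, -0.3156) x1=(-1.1505, -1.3216, 0.1434) x2=(1.3607, -1.5746, 0.5627) x3=(0.7013, -0.7363, 2.1251) x4=(1.6027, 2.0329, -1.2101)
step 6: x0=(-0.5645, 1.0899, -0.3519) x1=(-1.1685, -1.2829, 0.1752) x2=(1.3695, -1.6126, 0.5993) x3=(0.6659, -0.7062, 2.1678) x4=(1.5792, 2.0495, -1.2046)
step 7: x0=(-0.5462, 1.0557, -0.3885) x1=(-1.1871, -1.2445, 0.2068) x2=(1.3790, -1.6512, 0.6353) x3=(0.6307, -0.6757, 2.2118) x4=(1.5550, 2.0653, -1.1985)
step 8: x0=(-0.5278, 1.0223, -0.4256) x1=(-1.2063, -1.2064, 0.2381) x2=(1.3893, -1.6901, 0.6708) x3=(0.5955, -0.6448, 2.2568) x4=(1.5301, 2.0805, -1.1919)
step 9: x0=(-0.5090, 0.9897, -0.4631) x1=(-1.2262, -1.1687, 0.2692) x2=(1.4004, -1.7295, 0.7059) x3=(0.5605, -0.6133, 2.3029) x4=(1.5045, 2.0948, -1.1848)
step 10: x0=(-0.4900, 0.9578, -0.5011) x1=(-1.2467, -1.1312, 0.3000) x2=(1.4122, -1.7693, 0.7406) x3=(0.5256, -0.5815, 2.3500) x4=(1.4781, 2.1085, -1.1772)
step 11: x0=(-0.4706, 0.9268, -0.5395) x1=(-1.2678, -1.0941, 0.3307) x2=(1.4247, -1.8096, 0.7749) x3=(0.4908, -0.5492, 2.3980) x4=(1.4511, 2.1214, -1.1691)
step 12: x0=(-0.4510, 0.8965, -0.5785) x1=(-1.2895, -1.0573, 0.3612) x2=(1.4379, -1.8503, 0.8089) x3=(0.4562, -0.5165, 2.4470) x4=(1.4233, 2.1334, -1.1605)
step 13: x0=(-0.4309, 0.8671, -0.6180) x1=(-1.3118, -1.0208, 0.3916) x2=(1.4517, -1.8914, 0.8427) x3=(0.4216, -0.4833, 2.4969) x4=(1.3947, 2.1447, -1.1514)
step 14: x0=(-0.4105, 0.8384, -0.6580) x1=(-1.3348, -0.9845, 0.4218) x2=(1.4662, -1.9330, 0.8761) x3=(0.3872, -0.4498, 2.5477) x4=(1.3655, 2.1552, -1.1419)
step 15: x0=(-0.3897, 0.8105, -0.6985) x1=(-1.3583, -0.9485, 0.4519) x2=(1.4813, -1.9749, 0.9093) x3=(0.3529, -0.4158, 2.5992) x4=(1.3354, 2.1648, -1.1319)
step 16: x0=(-0.3685, 0.7834, -0.7396) x1=(-1.3824, -0.9128, 0.4819) x2=(1.4969, -2.0172, 0.9424) x3=(0.3188, -0.3814, 2.6516) x4=(1.3047, 2.1735, -1.1215)
step 17: x0=(-0.3469, 0.7571, -0.7812) x1=(-1.4071, -0.8772, 0.5118) x2=(1.5130, -2.0600, 0.9752) x3=(0.2847, -0.3467, 2.7047) x4=(1.2731, 2.1814, -1.1106)
step 18: x0=(-0.3248, 0.7316, -0.8234) x1=(-1.4323, -0.8419, 0.5417) x2=(1.5297, -2.1030, 1.0079) x3=(0.2508, -0.3116, 2.7586) x4=(1.2408, 2.1883, -1.0993)
step 19: x0=(-0.3022, 0.7068, -0.8660) x1=(-1.4581, -0.8068, 0.5714) x2=(1.5468, -2.1465, 1.0404) x3=(0.2170, -0.2761, 2.8131) x4=(1.2078, 2.1942, -1.0876)
step 20: x0=(-0.2792, 0.6828, -0.9092) x1=(-1.4844, -0.7718, 0.6011) x2=(1.5645, -2.1903, 1.0728) x3=(0.1833, -0.2402, 2.8683) x4=(1.1740, 2.1992, -1.0755)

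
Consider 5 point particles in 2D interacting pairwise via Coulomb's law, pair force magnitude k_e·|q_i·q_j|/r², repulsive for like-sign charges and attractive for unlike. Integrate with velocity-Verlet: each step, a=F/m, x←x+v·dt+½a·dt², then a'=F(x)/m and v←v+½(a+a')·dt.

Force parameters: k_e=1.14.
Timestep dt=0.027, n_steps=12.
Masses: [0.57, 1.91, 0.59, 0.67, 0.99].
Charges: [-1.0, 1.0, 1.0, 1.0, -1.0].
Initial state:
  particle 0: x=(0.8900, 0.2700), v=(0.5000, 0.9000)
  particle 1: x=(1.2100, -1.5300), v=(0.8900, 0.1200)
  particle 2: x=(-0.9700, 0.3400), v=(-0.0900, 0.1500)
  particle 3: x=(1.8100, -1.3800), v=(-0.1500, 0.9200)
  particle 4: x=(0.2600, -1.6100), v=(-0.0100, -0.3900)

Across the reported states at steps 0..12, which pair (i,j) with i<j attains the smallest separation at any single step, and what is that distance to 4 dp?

step 0: x0=(0.8900, 0.2700) x1=(1.2100, -1.5300) x2=(-0.9700, 0.3400) x3=(1.8100, -1.3800) x4=(0.2600, -1.6100)
step 1: x0=(0.9035, 0.2941) x1=(1.2332, -1.5269) x2=(-0.9723, 0.3440) x3=(1.8072, -1.3547) x4=(0.2603, -1.6205)
step 2: x0=(0.9169, 0.3178) x1=(1.2549, -1.5240) x2=(-0.9743, 0.3480) x3=(1.8072, -1.3282) x4=(0.2616, -1.6309)
step 3: x0=(0.9304, 0.3410) x1=(1.2749, -1.5216) x2=(-0.9759, 0.3519) x3=(1.8100, -1.3004) x4=(0.2640, -1.6412)
step 4: x0=(0.9438, 0.3637) x1=(1.2934, -1.5196) x2=(-0.9774, 0.3558) x3=(1.8157, -1.2710) x4=(0.2674, -1.6515)
step 5: x0=(0.9572, 0.3860) x1=(1.3103, -1.5181) x2=(-0.9785, 0.3596) x3=(1.8242, -1.2399) x4=(0.2717, -1.6615)
step 6: x0=(0.9706, 0.4079) x1=(1.3256, -1.5173) x2=(-0.9794, 0.3634) x3=(1.8354, -1.2069) x4=(0.2769, -1.6715)
step 7: x0=(0.9839, 0.4292) x1=(1.3396, -1.5170) x2=(-0.9800, 0.3671) x3=(1.8490, -1.1719) x4=(0.2831, -1.6812)
step 8: x0=(0.9973, 0.4501) x1=(1.3523, -1.5173) x2=(-0.9803, 0.3709) x3=(1.8648, -1.1350) x4=(0.2901, -1.6908)
step 9: x0=(1.0106, 0.4705) x1=(1.3638, -1.5183) x2=(-0.9805, 0.3746) x3=(1.8826, -1.0962) x4=(0.2981, -1.7003)
step 10: x0=(1.0240, 0.4904) x1=(1.3741, -1.5199) x2=(-0.9803, 0.3782) x3=(1.9020, -1.0554) x4=(0.3069, -1.7095)
step 11: x0=(1.0374, 0.5097) x1=(1.3835, -1.5220) x2=(-0.9800, 0.3819) x3=(1.9229, -1.0129) x4=(0.3165, -1.7185)
step 12: x0=(1.0507, 0.5286) x1=(1.3919, -1.5247) x2=(-0.9794, 0.3855) x3=(1.9449, -0.9687) x4=(0.3269, -1.7273)

pair (1,3), distance 0.5785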